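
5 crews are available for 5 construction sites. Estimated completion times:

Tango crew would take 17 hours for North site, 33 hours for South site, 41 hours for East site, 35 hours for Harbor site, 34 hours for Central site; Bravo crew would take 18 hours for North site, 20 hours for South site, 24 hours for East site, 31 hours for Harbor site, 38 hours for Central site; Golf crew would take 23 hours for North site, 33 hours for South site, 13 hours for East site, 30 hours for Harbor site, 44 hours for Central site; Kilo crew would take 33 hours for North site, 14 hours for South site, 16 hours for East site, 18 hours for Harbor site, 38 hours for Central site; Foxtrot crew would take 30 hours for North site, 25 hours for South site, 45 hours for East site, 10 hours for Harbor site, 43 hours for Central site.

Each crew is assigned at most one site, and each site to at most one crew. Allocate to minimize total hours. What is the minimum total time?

This is the linear assignment problem.
Optimal: Tango crew→Central site (34 hours), Bravo crew→North site (18 hours), Golf crew→East site (13 hours), Kilo crew→South site (14 hours), Foxtrot crew→Harbor site (10 hours) — total 34+18+13+14+10 = 89 hours.
Min-entry greedy (repeatedly take the single cheapest remaining cell) gives 92 hours, worse by 3.
Checked against all permutations: 89 hours is optimal.

Minimum total: 89 hours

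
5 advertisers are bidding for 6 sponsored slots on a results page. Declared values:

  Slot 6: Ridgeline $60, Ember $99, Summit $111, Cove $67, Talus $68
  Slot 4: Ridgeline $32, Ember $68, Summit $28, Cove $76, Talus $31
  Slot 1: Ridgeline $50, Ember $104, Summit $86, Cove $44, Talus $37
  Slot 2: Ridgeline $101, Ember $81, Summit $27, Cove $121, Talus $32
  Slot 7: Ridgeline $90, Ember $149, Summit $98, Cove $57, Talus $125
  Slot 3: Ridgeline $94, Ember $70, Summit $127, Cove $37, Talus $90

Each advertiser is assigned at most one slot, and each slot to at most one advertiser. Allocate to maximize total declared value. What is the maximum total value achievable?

Optimal: Ridgeline→Slot 3 ($94), Ember→Slot 1 ($104), Summit→Slot 6 ($111), Cove→Slot 2 ($121), Talus→Slot 7 ($125) — total 94+104+111+121+125 = $555.
Row-greedy (each advertiser in turn takes its best remaining slot) gives $521, worse by 34.
Swapping Summit↔Cove (Summit→Slot 2 $27, Cove→Slot 6 $67) loses 138.

Max total: $555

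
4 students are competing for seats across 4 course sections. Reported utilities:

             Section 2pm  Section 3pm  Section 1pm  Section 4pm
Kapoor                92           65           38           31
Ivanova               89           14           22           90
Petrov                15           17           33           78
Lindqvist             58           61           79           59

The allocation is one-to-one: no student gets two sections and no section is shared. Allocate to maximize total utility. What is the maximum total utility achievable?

Optimal: Kapoor→Section 3pm (65 points), Ivanova→Section 2pm (89 points), Petrov→Section 4pm (78 points), Lindqvist→Section 1pm (79 points) — total 65+89+78+79 = 311 points.
Column-greedy (each section in turn goes to its best remaining student) gives 276 points, worse by 35.

Maximum total: 311 points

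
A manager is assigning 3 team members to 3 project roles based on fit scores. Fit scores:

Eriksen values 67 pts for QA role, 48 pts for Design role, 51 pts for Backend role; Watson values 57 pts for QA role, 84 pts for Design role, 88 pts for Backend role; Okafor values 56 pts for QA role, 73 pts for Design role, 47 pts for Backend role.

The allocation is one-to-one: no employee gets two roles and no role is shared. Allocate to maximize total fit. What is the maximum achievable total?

Optimal: Eriksen→QA role (67 pts), Watson→Backend role (88 pts), Okafor→Design role (73 pts) — total 67+88+73 = 228 pts.
Column-greedy (each role in turn goes to its best remaining employee) gives 198 pts, worse by 30.
Next-best assignment: Eriksen→QA role, Watson→Design role, Okafor→Backend role = 198 pts.
Swapping Okafor↔Eriksen (Okafor→QA role 56 pts, Eriksen→Design role 48 pts) loses 36.

Max total: 228 pts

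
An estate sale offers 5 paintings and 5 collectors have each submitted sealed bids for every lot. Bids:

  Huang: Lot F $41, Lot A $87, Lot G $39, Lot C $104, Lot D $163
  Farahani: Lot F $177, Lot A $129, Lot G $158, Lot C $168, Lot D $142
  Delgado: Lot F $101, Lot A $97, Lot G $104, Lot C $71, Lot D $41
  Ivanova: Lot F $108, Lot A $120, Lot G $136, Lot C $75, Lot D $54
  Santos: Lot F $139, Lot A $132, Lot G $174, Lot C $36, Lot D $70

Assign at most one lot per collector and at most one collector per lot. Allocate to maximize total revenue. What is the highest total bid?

Max total: $726

Optimal: Huang→Lot D ($163), Farahani→Lot C ($168), Delgado→Lot F ($101), Ivanova→Lot A ($120), Santos→Lot G ($174) — total 163+168+101+120+174 = $726.
Max-entry greedy (repeatedly take the single best remaining cell) gives $705, worse by 21.
Swapping Ivanova↔Santos (Ivanova→Lot G $136, Santos→Lot A $132) loses 26.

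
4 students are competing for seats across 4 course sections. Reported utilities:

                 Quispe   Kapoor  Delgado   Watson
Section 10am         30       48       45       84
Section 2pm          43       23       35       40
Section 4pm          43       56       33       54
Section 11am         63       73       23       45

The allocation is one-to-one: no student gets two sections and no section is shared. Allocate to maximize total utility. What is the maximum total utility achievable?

Optimal: Quispe→Section 11am (63 points), Kapoor→Section 4pm (56 points), Delgado→Section 2pm (35 points), Watson→Section 10am (84 points) — total 63+56+35+84 = 238 points.
Row-greedy (each student in turn takes its best remaining section) gives 204 points, worse by 34.
Next-best assignment: Quispe→Section 4pm, Kapoor→Section 11am, Delgado→Section 2pm, Watson→Section 10am = 235 points.
Swapping Delgado↔Quispe (Delgado→Section 11am 23 points, Quispe→Section 2pm 43 points) loses 32.
Checked against all permutations: 238 points is optimal.

Max total: 238 points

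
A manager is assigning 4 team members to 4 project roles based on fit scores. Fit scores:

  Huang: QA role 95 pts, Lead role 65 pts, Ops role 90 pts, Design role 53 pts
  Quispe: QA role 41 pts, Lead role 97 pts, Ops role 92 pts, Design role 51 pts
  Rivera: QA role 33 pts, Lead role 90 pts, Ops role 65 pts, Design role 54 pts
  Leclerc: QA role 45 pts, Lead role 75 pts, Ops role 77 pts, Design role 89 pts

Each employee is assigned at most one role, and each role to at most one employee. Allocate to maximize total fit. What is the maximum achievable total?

Optimal: Huang→QA role (95 pts), Quispe→Ops role (92 pts), Rivera→Lead role (90 pts), Leclerc→Design role (89 pts) — total 95+92+90+89 = 366 pts.
Next-best assignment: Huang→QA role, Quispe→Lead role, Rivera→Ops role, Leclerc→Design role = 346 pts.

Max total: 366 pts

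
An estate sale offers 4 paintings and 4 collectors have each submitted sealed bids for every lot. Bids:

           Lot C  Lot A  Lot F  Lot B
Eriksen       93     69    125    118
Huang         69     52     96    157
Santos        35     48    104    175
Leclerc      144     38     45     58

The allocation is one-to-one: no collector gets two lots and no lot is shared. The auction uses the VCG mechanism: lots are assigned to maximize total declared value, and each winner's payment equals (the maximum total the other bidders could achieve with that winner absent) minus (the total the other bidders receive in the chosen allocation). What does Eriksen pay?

Eriksen pays $44.

Efficient allocation: Eriksen→Lot F ($125), Huang→Lot A ($52), Santos→Lot B ($175), Leclerc→Lot C ($144); total welfare W = $496.
Eriksen receives Lot F at value $125, so the others get W − 125 = $371.
Without Eriksen: best allocation of the remaining 3 bidders over all 4 lots is Huang→Lot F ($96), Santos→Lot B ($175), Leclerc→Lot C ($144), total $415.
VCG payment = (others' best without Eriksen) − (others' welfare with Eriksen) = 415 − 371 = $44.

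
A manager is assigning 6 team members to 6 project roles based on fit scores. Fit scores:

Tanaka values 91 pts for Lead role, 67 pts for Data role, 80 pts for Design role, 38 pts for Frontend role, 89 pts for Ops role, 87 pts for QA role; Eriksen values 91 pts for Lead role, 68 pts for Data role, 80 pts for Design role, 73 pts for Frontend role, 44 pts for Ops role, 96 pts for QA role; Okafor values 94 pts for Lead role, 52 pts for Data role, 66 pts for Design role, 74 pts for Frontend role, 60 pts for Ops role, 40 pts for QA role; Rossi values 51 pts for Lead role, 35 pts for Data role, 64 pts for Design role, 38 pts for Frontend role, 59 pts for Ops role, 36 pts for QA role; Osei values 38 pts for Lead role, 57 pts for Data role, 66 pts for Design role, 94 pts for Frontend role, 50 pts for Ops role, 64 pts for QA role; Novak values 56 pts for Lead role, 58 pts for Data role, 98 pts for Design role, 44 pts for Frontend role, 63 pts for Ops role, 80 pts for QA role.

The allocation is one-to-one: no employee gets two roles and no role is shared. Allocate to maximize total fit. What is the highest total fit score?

Max total: 508 pts

Treat this as an assignment problem: match each employee to one role.
Optimal: Tanaka→Data role (67 pts), Eriksen→QA role (96 pts), Okafor→Lead role (94 pts), Rossi→Ops role (59 pts), Osei→Frontend role (94 pts), Novak→Design role (98 pts) — total 67+96+94+59+94+98 = 508 pts.
Column-greedy (each role in turn goes to its best remaining employee) gives 479 pts, worse by 29.
Swapping Eriksen↔Osei (Eriksen→Frontend role 73 pts, Osei→QA role 64 pts) loses 53.
Every other assignment is strictly worse.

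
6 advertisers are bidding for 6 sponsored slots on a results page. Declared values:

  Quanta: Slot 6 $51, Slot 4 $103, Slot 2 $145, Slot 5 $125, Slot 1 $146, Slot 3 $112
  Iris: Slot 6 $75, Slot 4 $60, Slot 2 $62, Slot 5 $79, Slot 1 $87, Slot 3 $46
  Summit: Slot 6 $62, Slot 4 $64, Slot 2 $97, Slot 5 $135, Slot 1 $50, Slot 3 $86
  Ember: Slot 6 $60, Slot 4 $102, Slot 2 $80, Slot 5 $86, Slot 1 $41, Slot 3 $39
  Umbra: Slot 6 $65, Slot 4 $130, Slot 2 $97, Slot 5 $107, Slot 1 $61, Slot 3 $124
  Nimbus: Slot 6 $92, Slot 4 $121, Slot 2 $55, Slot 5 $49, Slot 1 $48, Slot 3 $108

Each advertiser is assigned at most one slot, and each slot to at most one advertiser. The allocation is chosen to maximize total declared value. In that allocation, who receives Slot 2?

This is a one-to-one assignment (maximum-weight bipartite matching).
Optimal: Quanta→Slot 2 ($145), Iris→Slot 1 ($87), Summit→Slot 5 ($135), Ember→Slot 4 ($102), Umbra→Slot 3 ($124), Nimbus→Slot 6 ($92) — total 145+87+135+102+124+92 = $685.
Max-entry greedy (repeatedly take the single best remaining cell) gives $674, worse by 11.
Checked against all permutations: $685 is optimal.
Quanta's own top slot is Slot 1 ($146), but forcing Quanta→Slot 1 and reassigning the rest optimally gives only $681 — worse by 4.

Quanta receives Slot 2.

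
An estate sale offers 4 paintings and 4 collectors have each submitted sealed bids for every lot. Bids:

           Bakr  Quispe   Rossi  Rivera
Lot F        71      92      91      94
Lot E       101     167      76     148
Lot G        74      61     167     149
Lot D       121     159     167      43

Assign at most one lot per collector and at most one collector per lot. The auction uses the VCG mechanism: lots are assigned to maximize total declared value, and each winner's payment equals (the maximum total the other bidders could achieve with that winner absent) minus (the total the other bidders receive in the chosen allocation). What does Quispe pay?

Efficient allocation: Bakr→Lot F ($71), Quispe→Lot E ($167), Rossi→Lot D ($167), Rivera→Lot G ($149); total welfare W = $554.
Quispe receives Lot E at value $167, so the others get W − 167 = $387.
Without Quispe: best allocation of the remaining 3 bidders over all 4 lots is Bakr→Lot D ($121), Rossi→Lot G ($167), Rivera→Lot E ($148), total $436.
VCG payment = (others' best without Quispe) − (others' welfare with Quispe) = 436 − 387 = $49.

Quispe pays $49.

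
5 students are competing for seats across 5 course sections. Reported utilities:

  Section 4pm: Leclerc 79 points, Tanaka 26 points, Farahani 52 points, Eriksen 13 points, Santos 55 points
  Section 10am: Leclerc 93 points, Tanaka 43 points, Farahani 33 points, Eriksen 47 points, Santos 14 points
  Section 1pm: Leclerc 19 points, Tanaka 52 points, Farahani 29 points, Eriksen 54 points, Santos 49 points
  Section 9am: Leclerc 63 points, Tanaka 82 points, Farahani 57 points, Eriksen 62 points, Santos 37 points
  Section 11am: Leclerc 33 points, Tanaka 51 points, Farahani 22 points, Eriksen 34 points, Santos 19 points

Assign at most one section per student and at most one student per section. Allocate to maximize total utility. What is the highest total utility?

Max total: 310 points

This is the linear assignment problem.
Optimal: Leclerc→Section 10am (93 points), Tanaka→Section 9am (82 points), Farahani→Section 4pm (52 points), Eriksen→Section 11am (34 points), Santos→Section 1pm (49 points) — total 93+82+52+34+49 = 310 points.
Column-greedy (each section in turn goes to its best remaining student) gives 254 points, worse by 56.
Checked against all permutations: 310 points is optimal.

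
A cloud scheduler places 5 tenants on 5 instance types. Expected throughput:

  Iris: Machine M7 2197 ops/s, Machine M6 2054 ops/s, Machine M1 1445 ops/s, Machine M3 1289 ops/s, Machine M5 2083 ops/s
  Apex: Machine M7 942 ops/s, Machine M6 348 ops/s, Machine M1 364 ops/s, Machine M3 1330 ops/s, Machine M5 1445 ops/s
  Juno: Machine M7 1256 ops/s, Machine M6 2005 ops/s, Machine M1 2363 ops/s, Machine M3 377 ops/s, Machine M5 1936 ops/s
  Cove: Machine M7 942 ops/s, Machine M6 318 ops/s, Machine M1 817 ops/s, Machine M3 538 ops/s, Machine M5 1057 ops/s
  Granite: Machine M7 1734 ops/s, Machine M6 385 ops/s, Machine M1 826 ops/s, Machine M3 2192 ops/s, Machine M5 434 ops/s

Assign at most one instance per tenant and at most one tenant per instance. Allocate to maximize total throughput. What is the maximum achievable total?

Maximum total: 8996 ops/s

Optimal: Iris→Machine M6 (2054 ops/s), Apex→Machine M5 (1445 ops/s), Juno→Machine M1 (2363 ops/s), Cove→Machine M7 (942 ops/s), Granite→Machine M3 (2192 ops/s) — total 2054+1445+2363+942+2192 = 8996 ops/s.
Row-greedy (each tenant in turn takes its best remaining instance) gives 6928 ops/s, worse by 2068.
Swapping Iris↔Apex (Iris→Machine M5 2083 ops/s, Apex→Machine M6 348 ops/s) loses 1068.
No other one-to-one assignment exceeds 8996 ops/s.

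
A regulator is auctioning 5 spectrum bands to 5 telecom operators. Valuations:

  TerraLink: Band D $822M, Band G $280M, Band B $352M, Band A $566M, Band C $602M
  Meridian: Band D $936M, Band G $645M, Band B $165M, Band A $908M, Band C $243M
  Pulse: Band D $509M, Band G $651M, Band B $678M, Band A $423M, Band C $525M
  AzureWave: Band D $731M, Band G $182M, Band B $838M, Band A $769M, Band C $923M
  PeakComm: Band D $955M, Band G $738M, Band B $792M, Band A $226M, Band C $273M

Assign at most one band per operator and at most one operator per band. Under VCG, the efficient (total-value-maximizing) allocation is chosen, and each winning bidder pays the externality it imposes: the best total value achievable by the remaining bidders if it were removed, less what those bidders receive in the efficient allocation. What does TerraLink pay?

Efficient allocation: TerraLink→Band D ($822M), Meridian→Band A ($908M), Pulse→Band G ($651M), AzureWave→Band C ($923M), PeakComm→Band B ($792M); total welfare W = $4096M.
TerraLink receives Band D at value $822M, so the others get W − 822 = $3274M.
Without TerraLink: best allocation of the remaining 4 bidders over all 5 bands is Meridian→Band A ($908M), Pulse→Band B ($678M), AzureWave→Band C ($923M), PeakComm→Band D ($955M), total $3464M.
VCG payment = (others' best without TerraLink) − (others' welfare with TerraLink) = 3464 − 3274 = $190M.

TerraLink pays $190M.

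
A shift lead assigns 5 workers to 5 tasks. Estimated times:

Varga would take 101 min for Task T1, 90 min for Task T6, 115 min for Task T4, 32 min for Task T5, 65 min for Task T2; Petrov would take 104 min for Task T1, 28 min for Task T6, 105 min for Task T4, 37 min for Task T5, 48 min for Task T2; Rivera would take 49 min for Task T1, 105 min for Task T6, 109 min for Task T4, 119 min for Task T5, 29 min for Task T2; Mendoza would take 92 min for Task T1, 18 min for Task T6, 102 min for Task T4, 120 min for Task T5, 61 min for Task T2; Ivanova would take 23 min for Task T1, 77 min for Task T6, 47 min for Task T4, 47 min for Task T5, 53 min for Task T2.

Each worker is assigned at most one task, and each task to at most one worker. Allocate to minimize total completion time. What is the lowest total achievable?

Minimum total: 194 min

Optimal: Varga→Task T5 (32 min), Petrov→Task T2 (48 min), Rivera→Task T1 (49 min), Mendoza→Task T6 (18 min), Ivanova→Task T4 (47 min) — total 32+48+49+18+47 = 194 min.
Row-greedy (each worker in turn takes its cheapest remaining task) gives 228 min, worse by 34.
Next-best assignment: Varga→Task T5, Petrov→Task T4, Rivera→Task T2, Mendoza→Task T6, Ivanova→Task T1 = 207 min.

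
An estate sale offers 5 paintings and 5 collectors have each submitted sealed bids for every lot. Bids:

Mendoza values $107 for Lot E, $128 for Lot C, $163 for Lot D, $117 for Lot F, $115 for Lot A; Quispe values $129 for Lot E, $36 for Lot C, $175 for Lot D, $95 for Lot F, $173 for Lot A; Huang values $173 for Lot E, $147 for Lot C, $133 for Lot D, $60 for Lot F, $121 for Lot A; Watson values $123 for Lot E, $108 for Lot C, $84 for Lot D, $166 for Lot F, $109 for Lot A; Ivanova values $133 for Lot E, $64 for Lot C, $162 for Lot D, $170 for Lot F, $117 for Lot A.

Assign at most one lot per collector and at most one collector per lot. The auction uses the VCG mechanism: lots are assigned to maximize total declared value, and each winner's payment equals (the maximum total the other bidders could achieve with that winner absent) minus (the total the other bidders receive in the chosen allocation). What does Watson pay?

Watson pays $43.

Efficient allocation: Mendoza→Lot C ($128), Quispe→Lot A ($173), Huang→Lot E ($173), Watson→Lot F ($166), Ivanova→Lot D ($162); total welfare W = $802.
Watson receives Lot F at value $166, so the others get W − 166 = $636.
Without Watson: best allocation of the remaining 4 bidders over all 5 lots is Mendoza→Lot D ($163), Quispe→Lot A ($173), Huang→Lot E ($173), Ivanova→Lot F ($170), total $679.
VCG payment = (others' best without Watson) − (others' welfare with Watson) = 679 − 636 = $43.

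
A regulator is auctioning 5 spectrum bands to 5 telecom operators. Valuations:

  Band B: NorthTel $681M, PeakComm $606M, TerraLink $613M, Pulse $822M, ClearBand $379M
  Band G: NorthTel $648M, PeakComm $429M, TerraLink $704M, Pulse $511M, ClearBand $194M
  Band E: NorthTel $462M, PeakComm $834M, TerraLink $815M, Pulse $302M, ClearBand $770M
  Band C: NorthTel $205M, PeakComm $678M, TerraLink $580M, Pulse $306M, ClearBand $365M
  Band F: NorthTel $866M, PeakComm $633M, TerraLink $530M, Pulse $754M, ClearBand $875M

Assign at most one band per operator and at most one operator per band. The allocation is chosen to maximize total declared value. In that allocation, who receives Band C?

PeakComm receives Band C.

Optimal: NorthTel→Band F ($866M), PeakComm→Band C ($678M), TerraLink→Band G ($704M), Pulse→Band B ($822M), ClearBand→Band E ($770M) — total 866+678+704+822+770 = $3840M.
Row-greedy (each operator in turn takes its best remaining band) gives $3591M, worse by 249.
PeakComm's own top band is Band E ($834M), but forcing PeakComm→Band E and reassigning the rest optimally gives only $3759M — worse by 81.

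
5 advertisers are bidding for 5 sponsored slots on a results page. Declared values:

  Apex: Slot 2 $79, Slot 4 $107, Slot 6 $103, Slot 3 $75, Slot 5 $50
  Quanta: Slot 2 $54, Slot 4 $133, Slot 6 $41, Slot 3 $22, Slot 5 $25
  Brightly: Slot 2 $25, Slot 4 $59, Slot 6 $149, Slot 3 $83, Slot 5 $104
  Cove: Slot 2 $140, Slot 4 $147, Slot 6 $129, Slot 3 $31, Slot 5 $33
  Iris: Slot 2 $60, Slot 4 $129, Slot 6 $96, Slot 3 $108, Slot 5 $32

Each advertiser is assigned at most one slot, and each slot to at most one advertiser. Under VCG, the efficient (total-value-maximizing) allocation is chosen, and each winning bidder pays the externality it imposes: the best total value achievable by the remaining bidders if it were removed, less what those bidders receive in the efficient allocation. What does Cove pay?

Cove pays $21.

Efficient allocation: Apex→Slot 6 ($103), Quanta→Slot 4 ($133), Brightly→Slot 5 ($104), Cove→Slot 2 ($140), Iris→Slot 3 ($108); total welfare W = $588.
Cove receives Slot 2 at value $140, so the others get W − 140 = $448.
Without Cove: best allocation of the remaining 4 bidders over all 5 slots is Apex→Slot 2 ($79), Quanta→Slot 4 ($133), Brightly→Slot 6 ($149), Iris→Slot 3 ($108), total $469.
VCG payment = (others' best without Cove) − (others' welfare with Cove) = 469 − 448 = $21.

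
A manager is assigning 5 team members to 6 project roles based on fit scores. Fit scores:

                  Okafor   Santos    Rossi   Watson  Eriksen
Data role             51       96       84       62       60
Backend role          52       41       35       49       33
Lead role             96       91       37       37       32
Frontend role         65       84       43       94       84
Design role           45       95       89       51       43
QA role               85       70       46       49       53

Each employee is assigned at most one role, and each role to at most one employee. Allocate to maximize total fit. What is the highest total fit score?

Max total: 428 pts

Optimal: Okafor→Lead role (96 pts), Santos→Data role (96 pts), Rossi→Design role (89 pts), Watson→Frontend role (94 pts), Eriksen→QA role (53 pts) — total 96+96+89+94+53 = 428 pts.
Column-greedy (each role in turn goes to its best remaining employee) gives 322 pts, worse by 106.
Swapping Okafor↔Rossi (Okafor→Design role 45 pts, Rossi→Lead role 37 pts) loses 103.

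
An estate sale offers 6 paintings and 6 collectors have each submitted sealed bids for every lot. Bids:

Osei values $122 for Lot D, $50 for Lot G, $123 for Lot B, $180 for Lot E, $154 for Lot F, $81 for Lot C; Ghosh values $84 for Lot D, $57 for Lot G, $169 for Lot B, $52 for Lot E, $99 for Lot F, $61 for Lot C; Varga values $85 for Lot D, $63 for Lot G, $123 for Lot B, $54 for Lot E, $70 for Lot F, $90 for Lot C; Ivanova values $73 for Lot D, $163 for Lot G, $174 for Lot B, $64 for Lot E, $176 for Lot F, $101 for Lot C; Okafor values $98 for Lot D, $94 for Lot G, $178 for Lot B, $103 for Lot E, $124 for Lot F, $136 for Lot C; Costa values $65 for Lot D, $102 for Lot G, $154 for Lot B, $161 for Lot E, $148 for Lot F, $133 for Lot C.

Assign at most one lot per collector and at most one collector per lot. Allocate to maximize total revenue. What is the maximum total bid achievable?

Optimal: Osei→Lot E ($180), Ghosh→Lot B ($169), Varga→Lot D ($85), Ivanova→Lot G ($163), Okafor→Lot C ($136), Costa→Lot F ($148) — total 180+169+85+163+136+148 = $881.
Swapping Osei↔Ghosh (Osei→Lot B $123, Ghosh→Lot E $52) loses 174.
No other one-to-one assignment exceeds $881.

Maximum total: $881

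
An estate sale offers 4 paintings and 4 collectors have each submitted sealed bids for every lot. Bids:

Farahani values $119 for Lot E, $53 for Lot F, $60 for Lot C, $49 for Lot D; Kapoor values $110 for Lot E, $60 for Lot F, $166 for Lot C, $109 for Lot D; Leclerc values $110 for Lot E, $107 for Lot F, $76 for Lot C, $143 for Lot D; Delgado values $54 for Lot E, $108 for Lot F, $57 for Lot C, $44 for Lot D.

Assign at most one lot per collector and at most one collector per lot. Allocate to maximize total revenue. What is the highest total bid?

Maximum total: $536

Optimal: Farahani→Lot E ($119), Kapoor→Lot C ($166), Leclerc→Lot D ($143), Delgado→Lot F ($108) — total 119+166+143+108 = $536.
Next-best assignment: Farahani→Lot E, Kapoor→Lot C, Leclerc→Lot F, Delgado→Lot D = $436.
No other one-to-one assignment exceeds $536.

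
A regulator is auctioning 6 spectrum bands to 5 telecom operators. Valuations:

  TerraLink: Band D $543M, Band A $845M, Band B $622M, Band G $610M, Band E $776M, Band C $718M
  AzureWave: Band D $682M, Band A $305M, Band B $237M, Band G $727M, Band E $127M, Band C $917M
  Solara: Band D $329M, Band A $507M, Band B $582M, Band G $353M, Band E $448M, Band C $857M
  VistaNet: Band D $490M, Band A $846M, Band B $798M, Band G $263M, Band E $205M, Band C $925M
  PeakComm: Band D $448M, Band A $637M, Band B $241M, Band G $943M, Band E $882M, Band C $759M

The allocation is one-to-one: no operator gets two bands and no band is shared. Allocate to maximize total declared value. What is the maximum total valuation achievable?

This is the linear assignment problem.
Optimal: TerraLink→Band A ($845M), AzureWave→Band D ($682M), Solara→Band C ($857M), VistaNet→Band B ($798M), PeakComm→Band G ($943M) — total 845+682+857+798+943 = $4125M.
Row-greedy (each operator in turn takes its best remaining band) gives $3777M, worse by 348.
Next-best assignment: TerraLink→Band A, AzureWave→Band G, Solara→Band C, VistaNet→Band B, PeakComm→Band E = $4109M.

Max total: $4125M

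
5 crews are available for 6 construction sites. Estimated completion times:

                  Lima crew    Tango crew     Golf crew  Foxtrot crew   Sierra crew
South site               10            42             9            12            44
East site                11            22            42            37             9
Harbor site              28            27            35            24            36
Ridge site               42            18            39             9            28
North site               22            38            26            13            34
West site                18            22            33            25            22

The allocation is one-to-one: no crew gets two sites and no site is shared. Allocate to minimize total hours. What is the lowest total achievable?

Optimal: Lima crew→West site (18 hours), Tango crew→Ridge site (18 hours), Golf crew→South site (9 hours), Foxtrot crew→North site (13 hours), Sierra crew→East site (9 hours) — total 18+18+9+13+9 = 67 hours.
Min-entry greedy (repeatedly take the single cheapest remaining cell) gives 72 hours, worse by 5.
Swapping Sierra crew↔Golf crew (Sierra crew→South site 44 hours, Golf crew→East site 42 hours) adds 68.

Min total: 67 hours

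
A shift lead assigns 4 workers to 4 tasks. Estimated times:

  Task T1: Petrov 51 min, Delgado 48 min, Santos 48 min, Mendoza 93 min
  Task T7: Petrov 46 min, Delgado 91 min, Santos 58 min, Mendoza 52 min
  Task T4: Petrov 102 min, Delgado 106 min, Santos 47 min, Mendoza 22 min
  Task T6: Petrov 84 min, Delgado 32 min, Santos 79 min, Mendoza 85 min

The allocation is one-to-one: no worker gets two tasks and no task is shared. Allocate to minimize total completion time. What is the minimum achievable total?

Min total: 148 min

Optimal: Petrov→Task T7 (46 min), Delgado→Task T6 (32 min), Santos→Task T1 (48 min), Mendoza→Task T4 (22 min) — total 46+32+48+22 = 148 min.
Row-greedy (each worker in turn takes its cheapest remaining task) gives 218 min, worse by 70.
Swapping Delgado↔Mendoza (Delgado→Task T4 106 min, Mendoza→Task T6 85 min) adds 137.
Checked against all permutations: 148 min is optimal.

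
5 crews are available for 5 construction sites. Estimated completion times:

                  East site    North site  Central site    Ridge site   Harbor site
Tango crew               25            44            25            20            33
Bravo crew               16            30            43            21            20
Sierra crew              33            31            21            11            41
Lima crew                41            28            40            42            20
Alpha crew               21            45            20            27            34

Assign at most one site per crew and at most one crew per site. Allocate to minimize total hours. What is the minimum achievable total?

This is a one-to-one assignment (minimum-cost bipartite matching).
Optimal: Tango crew→East site (25 hours), Bravo crew→Harbor site (20 hours), Sierra crew→Ridge site (11 hours), Lima crew→North site (28 hours), Alpha crew→Central site (20 hours) — total 25+20+11+28+20 = 104 hours.
Min-entry greedy (repeatedly take the single cheapest remaining cell) gives 111 hours, worse by 7.
Next-best assignment: Tango crew→Central site, Bravo crew→Harbor site, Sierra crew→Ridge site, Lima crew→North site, Alpha crew→East site = 105 hours.
Swapping Bravo crew↔Alpha crew (Bravo crew→Central site 43 hours, Alpha crew→Harbor site 34 hours) adds 37.
Checked against all permutations: 104 hours is optimal.

Minimum total: 104 hours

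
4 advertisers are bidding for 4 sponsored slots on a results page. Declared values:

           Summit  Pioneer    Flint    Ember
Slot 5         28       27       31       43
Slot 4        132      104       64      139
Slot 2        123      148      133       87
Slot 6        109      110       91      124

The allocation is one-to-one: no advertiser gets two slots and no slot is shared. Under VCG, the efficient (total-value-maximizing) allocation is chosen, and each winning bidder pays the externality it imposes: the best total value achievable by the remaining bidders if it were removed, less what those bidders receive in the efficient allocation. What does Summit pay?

Efficient allocation: Summit→Slot 4 ($132), Pioneer→Slot 2 ($148), Flint→Slot 5 ($31), Ember→Slot 6 ($124); total welfare W = $435.
Summit receives Slot 4 at value $132, so the others get W − 132 = $303.
Without Summit: best allocation of the remaining 3 bidders over all 4 slots is Pioneer→Slot 6 ($110), Flint→Slot 2 ($133), Ember→Slot 4 ($139), total $382.
VCG payment = (others' best without Summit) − (others' welfare with Summit) = 382 − 303 = $79.

Summit pays $79.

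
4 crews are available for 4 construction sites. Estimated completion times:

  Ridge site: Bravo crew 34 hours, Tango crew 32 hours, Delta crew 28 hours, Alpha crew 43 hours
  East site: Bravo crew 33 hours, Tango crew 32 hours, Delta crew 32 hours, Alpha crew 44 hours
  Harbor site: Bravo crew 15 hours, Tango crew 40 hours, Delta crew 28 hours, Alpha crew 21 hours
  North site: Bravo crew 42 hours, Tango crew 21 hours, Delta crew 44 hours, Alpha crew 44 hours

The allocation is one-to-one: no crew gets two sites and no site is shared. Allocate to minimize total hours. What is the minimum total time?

Optimal: Bravo crew→East site (33 hours), Tango crew→North site (21 hours), Delta crew→Ridge site (28 hours), Alpha crew→Harbor site (21 hours) — total 33+21+28+21 = 103 hours.
Row-greedy (each crew in turn takes its cheapest remaining site) gives 108 hours, worse by 5.
Next-best assignment: Bravo crew→Ridge site, Tango crew→North site, Delta crew→East site, Alpha crew→Harbor site = 108 hours.

Minimum total: 103 hours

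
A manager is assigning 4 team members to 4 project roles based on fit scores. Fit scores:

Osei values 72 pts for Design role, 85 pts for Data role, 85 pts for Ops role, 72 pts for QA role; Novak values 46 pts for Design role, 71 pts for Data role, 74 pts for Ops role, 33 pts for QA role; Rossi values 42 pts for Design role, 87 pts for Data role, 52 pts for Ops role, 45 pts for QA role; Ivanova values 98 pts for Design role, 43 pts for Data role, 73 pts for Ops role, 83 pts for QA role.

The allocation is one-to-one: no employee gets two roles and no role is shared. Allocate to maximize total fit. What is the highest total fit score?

Max total: 331 pts

This is a one-to-one assignment (maximum-weight bipartite matching).
Optimal: Osei→QA role (72 pts), Novak→Ops role (74 pts), Rossi→Data role (87 pts), Ivanova→Design role (98 pts) — total 72+74+87+98 = 331 pts.
Swapping Osei↔Rossi (Osei→Data role 85 pts, Rossi→QA role 45 pts) loses 29.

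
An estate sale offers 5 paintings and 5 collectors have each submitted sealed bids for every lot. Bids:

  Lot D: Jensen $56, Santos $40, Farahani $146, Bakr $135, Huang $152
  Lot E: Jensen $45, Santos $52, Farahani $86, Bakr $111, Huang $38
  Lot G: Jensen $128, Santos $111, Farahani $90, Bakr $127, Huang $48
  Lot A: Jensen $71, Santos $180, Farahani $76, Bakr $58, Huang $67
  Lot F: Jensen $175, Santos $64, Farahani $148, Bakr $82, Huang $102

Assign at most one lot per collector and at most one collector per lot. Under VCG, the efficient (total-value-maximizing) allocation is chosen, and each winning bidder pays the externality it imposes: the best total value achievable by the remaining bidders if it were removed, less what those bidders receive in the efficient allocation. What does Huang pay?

Huang pays $60.

Efficient allocation: Jensen→Lot F ($175), Santos→Lot A ($180), Farahani→Lot E ($86), Bakr→Lot G ($127), Huang→Lot D ($152); total welfare W = $720.
Huang receives Lot D at value $152, so the others get W − 152 = $568.
Without Huang: best allocation of the remaining 4 bidders over all 5 lots is Jensen→Lot F ($175), Santos→Lot A ($180), Farahani→Lot D ($146), Bakr→Lot G ($127), total $628.
VCG payment = (others' best without Huang) − (others' welfare with Huang) = 628 − 568 = $60.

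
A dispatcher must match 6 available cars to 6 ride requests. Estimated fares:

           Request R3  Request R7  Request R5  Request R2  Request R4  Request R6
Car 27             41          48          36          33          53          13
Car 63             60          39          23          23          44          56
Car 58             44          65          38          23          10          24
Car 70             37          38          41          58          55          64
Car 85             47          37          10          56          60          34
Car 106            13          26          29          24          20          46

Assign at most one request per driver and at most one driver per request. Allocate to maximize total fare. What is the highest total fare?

Max total: $327

Optimal: Car 27→Request R4 ($53), Car 63→Request R3 ($60), Car 58→Request R7 ($65), Car 70→Request R6 ($64), Car 85→Request R2 ($56), Car 106→Request R5 ($29) — total 53+60+65+64+56+29 = $327.
Next-best assignment: Car 27→Request R5, Car 63→Request R3, Car 58→Request R7, Car 70→Request R2, Car 85→Request R4, Car 106→Request R6 = $325.
Swapping Car 85↔Car 27 (Car 85→Request R4 $60, Car 27→Request R2 $33) loses 16.
No other one-to-one assignment exceeds $327.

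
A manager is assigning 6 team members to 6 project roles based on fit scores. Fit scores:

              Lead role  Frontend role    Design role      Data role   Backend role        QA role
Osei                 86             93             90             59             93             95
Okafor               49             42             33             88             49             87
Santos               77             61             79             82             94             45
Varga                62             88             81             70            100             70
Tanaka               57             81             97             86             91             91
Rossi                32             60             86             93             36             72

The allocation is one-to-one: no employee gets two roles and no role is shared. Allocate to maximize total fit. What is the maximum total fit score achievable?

Maximum total: 547 pts

This is the linear assignment problem.
Optimal: Osei→Frontend role (93 pts), Okafor→QA role (87 pts), Santos→Lead role (77 pts), Varga→Backend role (100 pts), Tanaka→Design role (97 pts), Rossi→Data role (93 pts) — total 93+87+77+100+97+93 = 547 pts.
Column-greedy (each role in turn goes to its best remaining employee) gives 545 pts, worse by 2.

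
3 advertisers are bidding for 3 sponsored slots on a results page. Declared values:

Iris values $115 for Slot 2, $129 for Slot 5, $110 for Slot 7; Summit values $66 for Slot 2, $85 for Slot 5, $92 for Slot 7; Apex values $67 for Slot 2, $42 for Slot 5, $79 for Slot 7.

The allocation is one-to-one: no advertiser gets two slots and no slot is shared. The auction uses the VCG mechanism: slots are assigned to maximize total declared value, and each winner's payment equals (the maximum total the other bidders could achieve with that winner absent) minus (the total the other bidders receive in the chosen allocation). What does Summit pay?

Summit pays $12.

Efficient allocation: Iris→Slot 5 ($129), Summit→Slot 7 ($92), Apex→Slot 2 ($67); total welfare W = $288.
Summit receives Slot 7 at value $92, so the others get W − 92 = $196.
Without Summit: best allocation of the remaining 2 bidders over all 3 slots is Iris→Slot 5 ($129), Apex→Slot 7 ($79), total $208.
VCG payment = (others' best without Summit) − (others' welfare with Summit) = 208 − 196 = $12.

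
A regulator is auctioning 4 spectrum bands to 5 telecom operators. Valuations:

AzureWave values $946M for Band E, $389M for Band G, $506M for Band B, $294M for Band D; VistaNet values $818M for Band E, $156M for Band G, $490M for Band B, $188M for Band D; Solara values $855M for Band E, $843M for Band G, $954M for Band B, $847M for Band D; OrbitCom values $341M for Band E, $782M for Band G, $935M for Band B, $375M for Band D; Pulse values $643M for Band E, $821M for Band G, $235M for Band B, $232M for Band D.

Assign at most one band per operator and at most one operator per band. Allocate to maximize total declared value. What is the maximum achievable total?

Maximum total: $3549M

Optimal: AzureWave→Band E ($946M), Pulse→Band G ($821M), OrbitCom→Band B ($935M), Solara→Band D ($847M) — total 946+821+935+847 = $3549M.
Column-greedy (each band in turn goes to its best remaining operator) gives $2956M, worse by 593.
Next-best assignment: VistaNet→Band E, Pulse→Band G, OrbitCom→Band B, Solara→Band D = $3421M.
Swapping OrbitCom↔AzureWave (OrbitCom→Band E $341M, AzureWave→Band B $506M) loses 1034.
No other one-to-one assignment exceeds $3549M.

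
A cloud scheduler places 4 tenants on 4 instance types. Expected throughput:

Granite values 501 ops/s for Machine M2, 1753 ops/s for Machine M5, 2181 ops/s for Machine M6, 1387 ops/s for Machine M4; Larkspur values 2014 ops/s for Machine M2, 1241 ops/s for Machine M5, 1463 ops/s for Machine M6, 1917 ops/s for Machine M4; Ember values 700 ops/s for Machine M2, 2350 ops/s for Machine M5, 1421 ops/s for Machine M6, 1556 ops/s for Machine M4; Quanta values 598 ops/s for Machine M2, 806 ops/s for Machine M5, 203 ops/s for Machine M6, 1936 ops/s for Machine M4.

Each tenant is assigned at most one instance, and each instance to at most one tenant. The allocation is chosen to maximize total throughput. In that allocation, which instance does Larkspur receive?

This is a one-to-one assignment (maximum-weight bipartite matching).
Optimal: Granite→Machine M6 (2181 ops/s), Larkspur→Machine M2 (2014 ops/s), Ember→Machine M5 (2350 ops/s), Quanta→Machine M4 (1936 ops/s) — total 2181+2014+2350+1936 = 8481 ops/s.
Swapping Granite↔Larkspur (Granite→Machine M2 501 ops/s, Larkspur→Machine M6 1463 ops/s) loses 2231.
No other one-to-one assignment exceeds 8481 ops/s.

Larkspur receives Machine M2.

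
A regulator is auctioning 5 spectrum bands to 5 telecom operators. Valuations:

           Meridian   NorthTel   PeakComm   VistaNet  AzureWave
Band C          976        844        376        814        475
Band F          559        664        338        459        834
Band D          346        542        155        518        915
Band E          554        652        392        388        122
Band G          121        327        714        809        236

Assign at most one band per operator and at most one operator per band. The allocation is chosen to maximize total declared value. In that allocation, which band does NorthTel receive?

Optimal: Meridian→Band C ($976M), NorthTel→Band F ($664M), PeakComm→Band E ($392M), VistaNet→Band G ($809M), AzureWave→Band D ($915M) — total 976+664+392+809+915 = $3756M.
Column-greedy (each band in turn goes to its best remaining operator) gives $3553M, worse by 203.
Next-best assignment: Meridian→Band C, NorthTel→Band E, PeakComm→Band G, VistaNet→Band F, AzureWave→Band D = $3716M.
Every other assignment is strictly worse.
NorthTel's own top band is Band C ($844M), but forcing NorthTel→Band C and reassigning the rest optimally gives only $3519M — worse by 237.

NorthTel receives Band F.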